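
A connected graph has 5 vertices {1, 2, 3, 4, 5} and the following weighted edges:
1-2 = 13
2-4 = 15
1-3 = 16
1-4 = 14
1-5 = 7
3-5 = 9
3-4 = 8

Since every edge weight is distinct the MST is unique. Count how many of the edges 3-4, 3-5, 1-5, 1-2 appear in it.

4

Sort edges by weight, then run Kruskal:
1-5 (7): add. Components now {1,5} {2} {3} {4}
3-4 (8): add. Components now {1,5} {2} {3,4}
3-5 (9): add. Components now {1,3,4,5} {2}
1-2 (13): add. Components now {1,2,3,4,5}
MST edge set: {1-5, 3-4, 3-5, 1-2}.
Of the listed edges, {3-4, 3-5, 1-5, 1-2} are in the MST → 4.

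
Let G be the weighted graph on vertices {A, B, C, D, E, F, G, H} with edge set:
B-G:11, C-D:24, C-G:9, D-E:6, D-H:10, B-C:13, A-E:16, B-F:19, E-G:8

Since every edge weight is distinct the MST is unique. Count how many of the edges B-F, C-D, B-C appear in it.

Kruskal: consider edges lightest-first.
D-E (6): add — endpoints in different components.
E-G (8): add — endpoints in different components.
C-G (9): add — endpoints in different components.
D-H (10): add — endpoints in different components.
B-G (11): add — endpoints in different components.
B-C (13): skip — B and C already connected.
A-E (16): add — endpoints in different components.
B-F (19): add — endpoints in different components.
MST edge set: {D-E, E-G, C-G, D-H, B-G, A-E, B-F}.
Of the listed edges, {B-F} are in the MST → 1.

1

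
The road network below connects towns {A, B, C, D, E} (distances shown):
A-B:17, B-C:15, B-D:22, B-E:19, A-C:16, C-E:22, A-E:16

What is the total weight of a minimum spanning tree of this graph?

Kruskal's algorithm — process edges by increasing weight (ties by edge label):
B-C (15): add. Components now {A} {B,C} {D} {E}
A-C (16): add. Components now {A,B,C} {D} {E}
A-E (16): add. Components now {A,B,C,E} {D}
A-B (17): skip — A and B already connected.
B-E (19): skip — B and E already connected.
B-D (22): add. Components now {A,B,C,D,E}
MST edges: B-C, A-C, A-E, B-D; total weight 15+16+16+22 = 69.

69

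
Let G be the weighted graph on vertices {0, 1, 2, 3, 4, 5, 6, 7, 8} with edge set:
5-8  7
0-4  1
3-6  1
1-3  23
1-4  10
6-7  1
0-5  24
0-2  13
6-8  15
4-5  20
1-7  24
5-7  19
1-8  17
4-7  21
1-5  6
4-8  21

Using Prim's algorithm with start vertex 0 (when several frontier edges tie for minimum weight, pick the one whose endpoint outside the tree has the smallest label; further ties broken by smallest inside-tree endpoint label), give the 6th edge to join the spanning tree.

6-8

Grow the tree from 0 using Prim:
Step 1: cheapest edge leaving the tree is 0-4 (1); add 4.
Step 2: cheapest edge leaving the tree is 1-4 (10); add 1.
Step 3: cheapest edge leaving the tree is 1-5 (6); add 5.
Step 4: cheapest edge leaving the tree is 5-8 (7); add 8.
Step 5: cheapest edge leaving the tree is 0-2 (13); add 2.
Step 6: cheapest edge leaving the tree is 6-8 (15); add 6.
Step 7: cheapest edge leaving the tree is 3-6 (1); add 3.
Step 8: cheapest edge leaving the tree is 6-7 (1); add 7.
The 6th edge added is 6-8.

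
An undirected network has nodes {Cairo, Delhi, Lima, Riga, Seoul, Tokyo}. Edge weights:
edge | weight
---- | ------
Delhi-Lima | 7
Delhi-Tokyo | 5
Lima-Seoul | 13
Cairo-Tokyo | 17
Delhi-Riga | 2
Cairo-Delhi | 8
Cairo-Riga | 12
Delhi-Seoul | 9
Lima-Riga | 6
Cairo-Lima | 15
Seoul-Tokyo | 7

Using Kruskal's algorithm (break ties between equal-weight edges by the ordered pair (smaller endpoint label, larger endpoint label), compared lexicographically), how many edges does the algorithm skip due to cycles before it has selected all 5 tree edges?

1

Sort edges by weight, then run Kruskal:
Delhi-Riga (2): add — endpoints in different components.
Delhi-Tokyo (5): add — endpoints in different components.
Lima-Riga (6): add — endpoints in different components.
Delhi-Lima (7): skip — Delhi and Lima already connected.
Seoul-Tokyo (7): add — endpoints in different components.
Cairo-Delhi (8): add — endpoints in different components.
Edges rejected before the tree was complete: 1.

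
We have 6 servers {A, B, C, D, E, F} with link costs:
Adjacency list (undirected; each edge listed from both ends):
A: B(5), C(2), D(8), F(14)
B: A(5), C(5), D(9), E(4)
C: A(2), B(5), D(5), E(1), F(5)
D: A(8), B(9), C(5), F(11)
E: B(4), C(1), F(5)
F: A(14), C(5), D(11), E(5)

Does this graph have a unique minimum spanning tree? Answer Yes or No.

Sort edges by weight, then run Kruskal:
C—E (1): add — endpoints in different components.
A—C (2): add — endpoints in different components.
B—E (4): add — endpoints in different components.
A—B (5): skip — A and B already connected.
B—C (5): skip — B and C already connected.
C—D (5): add — endpoints in different components.
C—F (5): add — endpoints in different components.
Non-tree edge E—F has weight 5, equal to the heaviest edge on its tree cycle — swapping gives another MST of the same weight. Not unique.

No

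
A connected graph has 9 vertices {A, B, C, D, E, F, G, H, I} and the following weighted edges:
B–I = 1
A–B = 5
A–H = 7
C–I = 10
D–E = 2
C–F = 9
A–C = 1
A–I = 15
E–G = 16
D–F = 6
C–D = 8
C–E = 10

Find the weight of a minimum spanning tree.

Kruskal: consider edges lightest-first.
A–C (1): add — endpoints in different components.
B–I (1): add — endpoints in different components.
D–E (2): add — endpoints in different components.
A–B (5): add — endpoints in different components.
D–F (6): add — endpoints in different components.
A–H (7): add — endpoints in different components.
C–D (8): add — endpoints in different components.
C–F (9): skip — C and F already connected.
C–E (10): skip — C and E already connected.
C–I (10): skip — C and I already connected.
A–I (15): skip — A and I already connected.
E–G (16): add — endpoints in different components.
MST edges: A–C, B–I, D–E, A–B, D–F, A–H, C–D, E–G; total weight 1+1+2+5+6+7+8+16 = 46.

46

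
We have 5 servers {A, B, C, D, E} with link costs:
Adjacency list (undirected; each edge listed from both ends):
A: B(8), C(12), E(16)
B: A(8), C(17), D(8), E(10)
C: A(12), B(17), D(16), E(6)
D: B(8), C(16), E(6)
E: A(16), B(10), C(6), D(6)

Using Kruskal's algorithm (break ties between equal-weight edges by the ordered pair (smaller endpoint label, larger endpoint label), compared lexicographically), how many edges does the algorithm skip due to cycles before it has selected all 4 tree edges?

Kruskal: consider edges lightest-first.
C—E (6): add. Components now {A} {B} {C,E} {D}
D—E (6): add. Components now {A} {B} {C,D,E}
A—B (8): add. Components now {A,B} {C,D,E}
B—D (8): add. Components now {A,B,C,D,E}
Edges rejected before the tree was complete: 0.

0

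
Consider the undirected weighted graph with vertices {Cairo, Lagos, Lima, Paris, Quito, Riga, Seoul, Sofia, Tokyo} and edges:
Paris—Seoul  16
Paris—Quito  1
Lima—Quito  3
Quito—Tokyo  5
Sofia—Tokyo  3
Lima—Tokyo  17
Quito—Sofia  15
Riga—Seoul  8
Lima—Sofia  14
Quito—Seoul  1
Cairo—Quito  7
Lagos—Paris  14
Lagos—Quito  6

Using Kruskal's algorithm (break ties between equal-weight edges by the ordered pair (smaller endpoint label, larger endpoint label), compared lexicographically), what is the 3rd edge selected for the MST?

Kruskal: consider edges lightest-first.
Paris—Quito (1): add — endpoints in different components.
Quito—Seoul (1): add — endpoints in different components.
Lima—Quito (3): add — endpoints in different components.
Sofia—Tokyo (3): add — endpoints in different components.
Quito—Tokyo (5): add — endpoints in different components.
Lagos—Quito (6): add — endpoints in different components.
Cairo—Quito (7): add — endpoints in different components.
Riga—Seoul (8): add — endpoints in different components.
The 3rd edge added is Lima—Quito.

Lima-Quito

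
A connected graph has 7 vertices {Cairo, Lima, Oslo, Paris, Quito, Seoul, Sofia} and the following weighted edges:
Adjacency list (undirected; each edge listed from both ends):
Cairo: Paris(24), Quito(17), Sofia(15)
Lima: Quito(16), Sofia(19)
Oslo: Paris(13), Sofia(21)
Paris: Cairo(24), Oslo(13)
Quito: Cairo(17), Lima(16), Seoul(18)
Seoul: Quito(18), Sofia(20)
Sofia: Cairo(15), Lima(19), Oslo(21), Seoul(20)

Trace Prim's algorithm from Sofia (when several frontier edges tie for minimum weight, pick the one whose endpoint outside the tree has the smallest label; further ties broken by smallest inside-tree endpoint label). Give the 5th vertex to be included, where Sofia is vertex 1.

Seoul

Prim, starting at Sofia.
Step 1: frontier [Cairo—Sofia 15, Lima—Sofia 19, Seoul—Sofia 20, Oslo—Sofia 21] → take Cairo—Sofia (15); add Cairo.
Step 2: frontier [Cairo—Quito 17, Cairo—Paris 24, Lima—Sofia 19, Seoul—Sofia 20, Oslo—Sofia 21] → take Cairo—Quito (17); add Quito.
Step 3: frontier [Cairo—Paris 24, Lima—Quito 16, Quito—Seoul 18, Lima—Sofia 19, Seoul—Sofia 20, Oslo—Sofia 21] → take Lima—Quito (16); add Lima.
Step 4: frontier [Cairo—Paris 24, Quito—Seoul 18, Seoul—Sofia 20, Oslo—Sofia 21] → take Quito—Seoul (18); add Seoul.
Step 5: frontier [Cairo—Paris 24, Oslo—Sofia 21] → take Oslo—Sofia (21); add Oslo.
Step 6: frontier [Cairo—Paris 24, Oslo—Paris 13] → take Oslo—Paris (13); add Paris.
Vertex order: Sofia, Cairo, Quito, Lima, Seoul, Oslo, Paris. The 5th vertex is Seoul.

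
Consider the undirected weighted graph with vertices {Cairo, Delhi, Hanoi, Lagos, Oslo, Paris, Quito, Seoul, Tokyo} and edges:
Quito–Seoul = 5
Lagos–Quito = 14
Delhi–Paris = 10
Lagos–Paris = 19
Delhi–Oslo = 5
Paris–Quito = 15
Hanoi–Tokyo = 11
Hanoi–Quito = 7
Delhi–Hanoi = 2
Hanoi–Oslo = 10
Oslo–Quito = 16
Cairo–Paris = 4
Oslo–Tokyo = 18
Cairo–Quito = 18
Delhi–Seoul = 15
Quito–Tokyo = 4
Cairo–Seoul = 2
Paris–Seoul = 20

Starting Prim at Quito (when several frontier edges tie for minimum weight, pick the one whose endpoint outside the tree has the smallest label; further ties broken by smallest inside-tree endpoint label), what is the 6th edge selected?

Grow the tree from Quito using Prim:
Step 1: cheapest edge leaving the tree is Quito–Tokyo (4); add Tokyo.
Step 2: cheapest edge leaving the tree is Quito–Seoul (5); add Seoul.
Step 3: cheapest edge leaving the tree is Cairo–Seoul (2); add Cairo.
Step 4: cheapest edge leaving the tree is Cairo–Paris (4); add Paris.
Step 5: cheapest edge leaving the tree is Hanoi–Quito (7); add Hanoi.
Step 6: cheapest edge leaving the tree is Delhi–Hanoi (2); add Delhi.
Step 7: cheapest edge leaving the tree is Delhi–Oslo (5); add Oslo.
Step 8: cheapest edge leaving the tree is Lagos–Quito (14); add Lagos.
The 6th edge added is Delhi–Hanoi.

Delhi-Hanoi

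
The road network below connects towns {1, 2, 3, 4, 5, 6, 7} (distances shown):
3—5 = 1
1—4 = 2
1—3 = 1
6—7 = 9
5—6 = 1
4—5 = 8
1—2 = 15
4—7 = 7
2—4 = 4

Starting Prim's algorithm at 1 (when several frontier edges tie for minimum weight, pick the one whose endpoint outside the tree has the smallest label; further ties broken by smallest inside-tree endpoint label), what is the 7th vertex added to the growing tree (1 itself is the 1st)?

7

Prim, starting at 1.
Step 1: frontier [1—3 1, 1—4 2, 1—2 15] → take 1—3 (1); add 3.
Step 2: frontier [1—4 2, 1—2 15, 3—5 1] → take 3—5 (1); add 5.
Step 3: frontier [1—4 2, 1—2 15, 5—6 1, 4—5 8] → take 5—6 (1); add 6.
Step 4: frontier [1—4 2, 1—2 15, 4—5 8, 6—7 9] → take 1—4 (2); add 4.
Step 5: frontier [1—2 15, 2—4 4, 4—7 7, 6—7 9] → take 2—4 (4); add 2.
Step 6: frontier [4—7 7, 6—7 9] → take 4—7 (7); add 7.
Vertex order: 1, 3, 5, 6, 4, 2, 7. The 7th vertex is 7.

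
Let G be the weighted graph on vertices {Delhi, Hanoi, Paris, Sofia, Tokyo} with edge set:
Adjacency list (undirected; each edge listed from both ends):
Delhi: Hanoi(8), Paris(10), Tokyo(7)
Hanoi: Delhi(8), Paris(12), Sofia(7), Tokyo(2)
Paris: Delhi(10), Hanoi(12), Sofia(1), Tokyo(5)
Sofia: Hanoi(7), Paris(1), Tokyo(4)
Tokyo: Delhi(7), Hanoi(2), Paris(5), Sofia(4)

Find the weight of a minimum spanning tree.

Kruskal: consider edges lightest-first.
Paris Sofia (1): add. Components now {Paris,Sofia} {Hanoi} {Delhi} {Tokyo}
Hanoi Tokyo (2): add. Components now {Paris,Sofia} {Hanoi,Tokyo} {Delhi}
Sofia Tokyo (4): add. Components now {Hanoi,Paris,Sofia,Tokyo} {Delhi}
Paris Tokyo (5): skip — Paris and Tokyo already connected.
Delhi Tokyo (7): add. Components now {Delhi,Hanoi,Paris,Sofia,Tokyo}
MST edges: Paris Sofia, Hanoi Tokyo, Sofia Tokyo, Delhi Tokyo; total weight 1+2+4+7 = 14.

14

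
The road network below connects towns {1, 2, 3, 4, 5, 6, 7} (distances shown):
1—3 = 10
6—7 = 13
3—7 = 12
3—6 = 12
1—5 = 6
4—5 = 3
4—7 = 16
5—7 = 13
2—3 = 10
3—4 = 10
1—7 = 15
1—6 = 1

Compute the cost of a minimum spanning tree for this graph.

42

Sort edges by weight, then run Kruskal:
1—6 (1): add — endpoints in different components.
4—5 (3): add — endpoints in different components.
1—5 (6): add — endpoints in different components.
1—3 (10): add — endpoints in different components.
2—3 (10): add — endpoints in different components.
3—4 (10): skip — 3 and 4 already connected.
3—6 (12): skip — 3 and 6 already connected.
3—7 (12): add — endpoints in different components.
MST edges: 1—6, 4—5, 1—5, 1—3, 2—3, 3—7; total weight 1+3+6+10+10+12 = 42.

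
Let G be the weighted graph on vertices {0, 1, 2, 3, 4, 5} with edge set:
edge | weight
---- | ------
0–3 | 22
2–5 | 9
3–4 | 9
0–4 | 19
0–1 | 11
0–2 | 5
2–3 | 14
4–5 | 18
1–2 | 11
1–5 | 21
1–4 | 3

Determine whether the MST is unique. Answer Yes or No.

Sort edges by weight, then run Kruskal:
1–4 (3): add. Components now {0} {1,4} {2} {3} {5}
0–2 (5): add. Components now {0,2} {1,4} {3} {5}
2–5 (9): add. Components now {0,2,5} {1,4} {3}
3–4 (9): add. Components now {0,2,5} {1,3,4}
0–1 (11): add. Components now {0,1,2,3,4,5}
Non-tree edge 1–2 has weight 11, equal to the heaviest edge on its tree cycle — swapping gives another MST of the same weight. Not unique.

No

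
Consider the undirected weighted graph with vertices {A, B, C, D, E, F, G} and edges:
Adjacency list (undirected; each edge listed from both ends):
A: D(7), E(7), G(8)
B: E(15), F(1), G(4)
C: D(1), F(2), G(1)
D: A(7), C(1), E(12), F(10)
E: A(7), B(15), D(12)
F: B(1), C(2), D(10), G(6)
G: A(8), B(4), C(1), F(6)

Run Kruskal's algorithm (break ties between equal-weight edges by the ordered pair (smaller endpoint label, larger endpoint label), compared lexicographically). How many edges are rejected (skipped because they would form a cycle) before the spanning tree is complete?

2

Sort edges by weight, then run Kruskal:
B F (1): add. Components now {A} {B,F} {C} {D} {E} {G}
C D (1): add. Components now {A} {B,F} {C,D} {E} {G}
C G (1): add. Components now {A} {B,F} {C,D,G} {E}
C F (2): add. Components now {A} {B,C,D,F,G} {E}
B G (4): skip — B and G already connected.
F G (6): skip — F and G already connected.
A D (7): add. Components now {A,B,C,D,F,G} {E}
A E (7): add. Components now {A,B,C,D,E,F,G}
Edges rejected before the tree was complete: 2.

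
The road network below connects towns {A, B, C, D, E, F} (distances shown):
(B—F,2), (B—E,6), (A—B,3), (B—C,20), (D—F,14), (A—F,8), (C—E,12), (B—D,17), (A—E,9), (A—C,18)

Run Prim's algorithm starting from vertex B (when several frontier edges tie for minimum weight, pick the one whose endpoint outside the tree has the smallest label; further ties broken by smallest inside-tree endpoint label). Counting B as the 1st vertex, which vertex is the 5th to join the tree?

Prim's algorithm from B:
Step 1: cheapest edge leaving the tree is B—F (2); add F.
Step 2: cheapest edge leaving the tree is A—B (3); add A.
Step 3: cheapest edge leaving the tree is B—E (6); add E.
Step 4: cheapest edge leaving the tree is C—E (12); add C.
Step 5: cheapest edge leaving the tree is D—F (14); add D.
Vertex order: B, F, A, E, C, D. The 5th vertex is C.

C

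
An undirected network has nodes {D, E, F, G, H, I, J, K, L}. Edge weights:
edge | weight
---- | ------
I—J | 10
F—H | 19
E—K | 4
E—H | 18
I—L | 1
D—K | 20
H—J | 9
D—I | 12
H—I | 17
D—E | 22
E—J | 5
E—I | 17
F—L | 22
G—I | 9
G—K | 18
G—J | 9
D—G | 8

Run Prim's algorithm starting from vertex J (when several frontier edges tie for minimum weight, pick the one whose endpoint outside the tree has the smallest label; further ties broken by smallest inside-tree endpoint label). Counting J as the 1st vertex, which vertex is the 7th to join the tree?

I

Prim, starting at J.
Step 1: cheapest edge leaving the tree is E—J (5); add E.
Step 2: cheapest edge leaving the tree is E—K (4); add K.
Step 3: cheapest edge leaving the tree is G—J (9); add G.
Step 4: cheapest edge leaving the tree is D—G (8); add D.
Step 5: cheapest edge leaving the tree is H—J (9); add H.
Step 6: cheapest edge leaving the tree is G—I (9); add I.
Step 7: cheapest edge leaving the tree is I—L (1); add L.
Step 8: cheapest edge leaving the tree is F—H (19); add F.
Vertex order: J, E, K, G, D, H, I, L, F. The 7th vertex is I.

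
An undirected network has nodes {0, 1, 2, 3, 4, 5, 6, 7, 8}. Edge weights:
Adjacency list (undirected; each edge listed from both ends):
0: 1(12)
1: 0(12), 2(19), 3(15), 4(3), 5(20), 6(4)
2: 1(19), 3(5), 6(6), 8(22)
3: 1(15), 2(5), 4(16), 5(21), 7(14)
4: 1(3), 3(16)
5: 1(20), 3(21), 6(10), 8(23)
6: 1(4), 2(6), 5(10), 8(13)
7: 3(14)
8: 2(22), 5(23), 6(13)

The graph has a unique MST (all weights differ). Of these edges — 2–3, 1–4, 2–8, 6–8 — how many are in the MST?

3

Kruskal: consider edges lightest-first.
1–4 (3): add — endpoints in different components.
1–6 (4): add — endpoints in different components.
2–3 (5): add — endpoints in different components.
2–6 (6): add — endpoints in different components.
5–6 (10): add — endpoints in different components.
0–1 (12): add — endpoints in different components.
6–8 (13): add — endpoints in different components.
3–7 (14): add — endpoints in different components.
MST edge set: {1–4, 1–6, 2–3, 2–6, 5–6, 0–1, 6–8, 3–7}.
Of the listed edges, {2–3, 1–4, 6–8} are in the MST → 3.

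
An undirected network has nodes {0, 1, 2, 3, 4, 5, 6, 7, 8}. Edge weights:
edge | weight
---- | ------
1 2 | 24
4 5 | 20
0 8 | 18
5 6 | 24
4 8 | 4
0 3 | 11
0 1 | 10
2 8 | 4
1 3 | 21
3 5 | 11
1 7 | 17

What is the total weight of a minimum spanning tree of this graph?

Prim's algorithm from 5:
Step 1: cheapest edge leaving the tree is 3 5 (11); add 3.
Step 2: cheapest edge leaving the tree is 0 3 (11); add 0.
Step 3: cheapest edge leaving the tree is 0 1 (10); add 1.
Step 4: cheapest edge leaving the tree is 1 7 (17); add 7.
Step 5: cheapest edge leaving the tree is 0 8 (18); add 8.
Step 6: cheapest edge leaving the tree is 2 8 (4); add 2.
Step 7: cheapest edge leaving the tree is 4 8 (4); add 4.
Step 8: cheapest edge leaving the tree is 5 6 (24); add 6.
MST edges: 3 5, 0 3, 0 1, 1 7, 0 8, 2 8, 4 8, 5 6; total weight 11+11+10+17+18+4+4+24 = 99.

99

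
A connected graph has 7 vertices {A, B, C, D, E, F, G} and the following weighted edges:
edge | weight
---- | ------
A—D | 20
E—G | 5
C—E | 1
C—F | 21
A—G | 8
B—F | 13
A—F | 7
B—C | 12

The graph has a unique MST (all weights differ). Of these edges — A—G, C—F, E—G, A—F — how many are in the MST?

3

Sort edges by weight, then run Kruskal:
C—E (1): add. Components now {A} {B} {C,E} {D} {F} {G}
E—G (5): add. Components now {A} {B} {C,E,G} {D} {F}
A—F (7): add. Components now {A,F} {B} {C,E,G} {D}
A—G (8): add. Components now {A,C,E,F,G} {B} {D}
B—C (12): add. Components now {A,B,C,E,F,G} {D}
B—F (13): skip — B and F already connected.
A—D (20): add. Components now {A,B,C,D,E,F,G}
MST edge set: {C—E, E—G, A—F, A—G, B—C, A—D}.
Of the listed edges, {A—G, E—G, A—F} are in the MST → 3.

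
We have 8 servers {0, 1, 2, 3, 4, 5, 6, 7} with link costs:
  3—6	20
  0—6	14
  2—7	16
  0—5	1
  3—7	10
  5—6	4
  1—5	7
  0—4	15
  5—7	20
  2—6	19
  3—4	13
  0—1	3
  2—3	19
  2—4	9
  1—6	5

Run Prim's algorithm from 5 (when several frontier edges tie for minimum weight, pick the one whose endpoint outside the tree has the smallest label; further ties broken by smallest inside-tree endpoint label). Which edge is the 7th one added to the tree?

Prim, starting at 5.
Step 1: cheapest edge leaving the tree is 0—5 (1); add 0.
Step 2: cheapest edge leaving the tree is 0—1 (3); add 1.
Step 3: cheapest edge leaving the tree is 5—6 (4); add 6.
Step 4: cheapest edge leaving the tree is 0—4 (15); add 4.
Step 5: cheapest edge leaving the tree is 2—4 (9); add 2.
Step 6: cheapest edge leaving the tree is 3—4 (13); add 3.
Step 7: cheapest edge leaving the tree is 3—7 (10); add 7.
The 7th edge added is 3—7.

3-7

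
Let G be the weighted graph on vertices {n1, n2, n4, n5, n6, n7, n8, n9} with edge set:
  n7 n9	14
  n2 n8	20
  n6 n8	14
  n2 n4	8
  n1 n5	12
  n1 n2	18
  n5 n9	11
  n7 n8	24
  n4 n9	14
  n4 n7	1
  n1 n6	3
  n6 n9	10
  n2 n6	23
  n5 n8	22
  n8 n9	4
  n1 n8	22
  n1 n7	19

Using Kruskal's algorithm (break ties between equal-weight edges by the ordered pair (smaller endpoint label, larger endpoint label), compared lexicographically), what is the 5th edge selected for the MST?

Kruskal: consider edges lightest-first.
n4 n7 (1): add — endpoints in different components.
n1 n6 (3): add — endpoints in different components.
n8 n9 (4): add — endpoints in different components.
n2 n4 (8): add — endpoints in different components.
n6 n9 (10): add — endpoints in different components.
n5 n9 (11): add — endpoints in different components.
n1 n5 (12): skip — n1 and n5 already connected.
n4 n9 (14): add — endpoints in different components.
The 5th edge added is n6 n9.

n6-n9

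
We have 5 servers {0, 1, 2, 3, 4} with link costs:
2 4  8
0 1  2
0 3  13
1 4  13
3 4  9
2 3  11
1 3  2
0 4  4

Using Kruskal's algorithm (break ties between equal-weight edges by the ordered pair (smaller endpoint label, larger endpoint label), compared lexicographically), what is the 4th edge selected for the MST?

Kruskal's algorithm — process edges by increasing weight (ties by edge label):
0 1 (2): add — endpoints in different components.
1 3 (2): add — endpoints in different components.
0 4 (4): add — endpoints in different components.
2 4 (8): add — endpoints in different components.
The 4th edge added is 2 4.

2-4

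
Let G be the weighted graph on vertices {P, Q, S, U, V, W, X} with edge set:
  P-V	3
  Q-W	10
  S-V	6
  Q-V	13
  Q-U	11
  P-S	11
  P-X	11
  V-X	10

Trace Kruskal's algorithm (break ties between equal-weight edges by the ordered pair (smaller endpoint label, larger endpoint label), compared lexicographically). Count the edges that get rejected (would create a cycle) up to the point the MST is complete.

Kruskal: consider edges lightest-first.
P-V (3): add — endpoints in different components.
S-V (6): add — endpoints in different components.
Q-W (10): add — endpoints in different components.
V-X (10): add — endpoints in different components.
P-S (11): skip — P and S already connected.
P-X (11): skip — P and X already connected.
Q-U (11): add — endpoints in different components.
Q-V (13): add — endpoints in different components.
Edges rejected before the tree was complete: 2.

2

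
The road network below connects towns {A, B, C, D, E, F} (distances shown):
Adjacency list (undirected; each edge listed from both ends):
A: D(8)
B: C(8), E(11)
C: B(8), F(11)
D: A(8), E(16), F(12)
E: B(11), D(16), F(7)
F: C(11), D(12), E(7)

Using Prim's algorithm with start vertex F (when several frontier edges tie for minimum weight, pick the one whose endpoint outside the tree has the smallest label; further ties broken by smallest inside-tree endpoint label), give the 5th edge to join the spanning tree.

A-D

Grow the tree from F using Prim:
Step 1: frontier [E-F 7, C-F 11, D-F 12] → take E-F (7); add E.
Step 2: frontier [B-E 11, D-E 16, C-F 11, D-F 12] → take B-E (11); add B.
Step 3: frontier [B-C 8, D-E 16, C-F 11, D-F 12] → take B-C (8); add C.
Step 4: frontier [D-E 16, D-F 12] → take D-F (12); add D.
Step 5: frontier [A-D 8] → take A-D (8); add A.
The 5th edge added is A-D.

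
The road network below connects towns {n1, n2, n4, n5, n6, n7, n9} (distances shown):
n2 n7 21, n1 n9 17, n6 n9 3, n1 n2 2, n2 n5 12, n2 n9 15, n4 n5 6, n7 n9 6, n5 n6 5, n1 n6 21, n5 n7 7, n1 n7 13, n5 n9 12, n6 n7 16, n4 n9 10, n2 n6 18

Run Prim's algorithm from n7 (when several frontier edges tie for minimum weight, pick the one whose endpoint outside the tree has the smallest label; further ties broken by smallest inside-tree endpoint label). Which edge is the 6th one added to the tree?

n1-n2

Grow the tree from n7 using Prim:
Step 1: cheapest edge leaving the tree is n7 n9 (6); add n9.
Step 2: cheapest edge leaving the tree is n6 n9 (3); add n6.
Step 3: cheapest edge leaving the tree is n5 n6 (5); add n5.
Step 4: cheapest edge leaving the tree is n4 n5 (6); add n4.
Step 5: cheapest edge leaving the tree is n2 n5 (12); add n2.
Step 6: cheapest edge leaving the tree is n1 n2 (2); add n1.
The 6th edge added is n1 n2.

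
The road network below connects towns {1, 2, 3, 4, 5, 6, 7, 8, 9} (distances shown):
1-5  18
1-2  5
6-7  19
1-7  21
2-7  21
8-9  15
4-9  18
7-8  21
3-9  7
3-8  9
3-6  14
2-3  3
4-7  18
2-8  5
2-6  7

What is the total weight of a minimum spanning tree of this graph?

Prim's algorithm from 7:
Step 1: cheapest edge leaving the tree is 4-7 (18); add 4.
Step 2: cheapest edge leaving the tree is 4-9 (18); add 9.
Step 3: cheapest edge leaving the tree is 3-9 (7); add 3.
Step 4: cheapest edge leaving the tree is 2-3 (3); add 2.
Step 5: cheapest edge leaving the tree is 1-2 (5); add 1.
Step 6: cheapest edge leaving the tree is 2-8 (5); add 8.
Step 7: cheapest edge leaving the tree is 2-6 (7); add 6.
Step 8: cheapest edge leaving the tree is 1-5 (18); add 5.
MST edges: 4-7, 4-9, 3-9, 2-3, 1-2, 2-8, 2-6, 1-5; total weight 18+18+7+3+5+5+7+18 = 81.

81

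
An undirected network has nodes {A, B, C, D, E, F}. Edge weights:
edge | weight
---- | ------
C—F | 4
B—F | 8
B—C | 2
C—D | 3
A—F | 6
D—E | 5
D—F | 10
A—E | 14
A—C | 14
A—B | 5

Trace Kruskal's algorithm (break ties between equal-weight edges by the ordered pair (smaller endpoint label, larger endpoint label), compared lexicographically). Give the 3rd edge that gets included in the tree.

Kruskal's algorithm — process edges by increasing weight (ties by edge label):
B—C (2): add — endpoints in different components.
C—D (3): add — endpoints in different components.
C—F (4): add — endpoints in different components.
A—B (5): add — endpoints in different components.
D—E (5): add — endpoints in different components.
The 3rd edge added is C—F.

C-F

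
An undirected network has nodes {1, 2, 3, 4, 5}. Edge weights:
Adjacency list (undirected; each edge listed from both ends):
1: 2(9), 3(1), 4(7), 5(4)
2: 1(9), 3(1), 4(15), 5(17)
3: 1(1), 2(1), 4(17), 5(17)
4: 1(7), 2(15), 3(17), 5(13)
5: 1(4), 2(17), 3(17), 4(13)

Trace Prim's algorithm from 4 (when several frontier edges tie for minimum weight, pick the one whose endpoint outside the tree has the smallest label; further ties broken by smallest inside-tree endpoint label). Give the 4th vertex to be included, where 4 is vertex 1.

Prim, starting at 4.
Step 1: frontier [1 4 7, 4 5 13, 2 4 15, 3 4 17] → take 1 4 (7); add 1.
Step 2: frontier [1 3 1, 1 5 4, 1 2 9, 4 5 13, 2 4 15, 3 4 17] → take 1 3 (1); add 3.
Step 3: frontier [1 5 4, 1 2 9, 2 3 1, 3 5 17, 4 5 13, 2 4 15] → take 2 3 (1); add 2.
Step 4: frontier [1 5 4, 2 5 17, 3 5 17, 4 5 13] → take 1 5 (4); add 5.
Vertex order: 4, 1, 3, 2, 5. The 4th vertex is 2.

2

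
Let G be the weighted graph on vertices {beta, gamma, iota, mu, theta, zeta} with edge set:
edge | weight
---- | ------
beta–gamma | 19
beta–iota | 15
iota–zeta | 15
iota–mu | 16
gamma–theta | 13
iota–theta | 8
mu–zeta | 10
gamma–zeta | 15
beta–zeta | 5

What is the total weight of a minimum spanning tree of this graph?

Prim's algorithm from beta:
Step 1: frontier [beta–zeta 5, beta–iota 15, beta–gamma 19] → take beta–zeta (5); add zeta.
Step 2: frontier [beta–iota 15, beta–gamma 19, mu–zeta 10, gamma–zeta 15, iota–zeta 15] → take mu–zeta (10); add mu.
Step 3: frontier [beta–iota 15, beta–gamma 19, iota–mu 16, gamma–zeta 15, iota–zeta 15] → take gamma–zeta (15); add gamma.
Step 4: frontier [beta–iota 15, gamma–theta 13, iota–mu 16, iota–zeta 15] → take gamma–theta (13); add theta.
Step 5: frontier [beta–iota 15, iota–mu 16, iota–theta 8, iota–zeta 15] → take iota–theta (8); add iota.
MST edges: beta–zeta, mu–zeta, gamma–zeta, gamma–theta, iota–theta; total weight 5+10+15+13+8 = 51.

51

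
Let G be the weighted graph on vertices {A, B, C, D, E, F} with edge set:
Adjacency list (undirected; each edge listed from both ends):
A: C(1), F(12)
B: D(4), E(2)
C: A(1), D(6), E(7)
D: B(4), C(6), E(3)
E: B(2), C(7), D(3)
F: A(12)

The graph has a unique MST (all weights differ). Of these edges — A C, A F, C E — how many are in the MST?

2

Sort edges by weight, then run Kruskal:
A C (1): add. Components now {A,C} {B} {D} {E} {F}
B E (2): add. Components now {A,C} {B,E} {D} {F}
D E (3): add. Components now {A,C} {B,D,E} {F}
B D (4): skip — B and D already connected.
C D (6): add. Components now {A,B,C,D,E} {F}
C E (7): skip — C and E already connected.
A F (12): add. Components now {A,B,C,D,E,F}
MST edge set: {A C, B E, D E, C D, A F}.
Of the listed edges, {A C, A F} are in the MST → 2.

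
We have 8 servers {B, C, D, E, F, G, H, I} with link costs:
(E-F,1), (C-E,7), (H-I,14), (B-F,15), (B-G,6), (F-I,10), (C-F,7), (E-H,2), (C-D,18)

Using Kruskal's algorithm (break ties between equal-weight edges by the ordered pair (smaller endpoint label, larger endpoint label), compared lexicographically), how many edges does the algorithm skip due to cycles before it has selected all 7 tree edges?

Sort edges by weight, then run Kruskal:
E-F (1): add — endpoints in different components.
E-H (2): add — endpoints in different components.
B-G (6): add — endpoints in different components.
C-E (7): add — endpoints in different components.
C-F (7): skip — C and F already connected.
F-I (10): add — endpoints in different components.
H-I (14): skip — H and I already connected.
B-F (15): add — endpoints in different components.
C-D (18): add — endpoints in different components.
Edges rejected before the tree was complete: 2.

2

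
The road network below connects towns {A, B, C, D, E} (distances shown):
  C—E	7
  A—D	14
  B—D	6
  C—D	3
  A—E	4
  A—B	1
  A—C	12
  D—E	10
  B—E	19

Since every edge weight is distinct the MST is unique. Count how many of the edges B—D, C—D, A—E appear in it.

3

Sort edges by weight, then run Kruskal:
A—B (1): add. Components now {A,B} {C} {D} {E}
C—D (3): add. Components now {A,B} {C,D} {E}
A—E (4): add. Components now {A,B,E} {C,D}
B—D (6): add. Components now {A,B,C,D,E}
MST edge set: {A—B, C—D, A—E, B—D}.
Of the listed edges, {B—D, C—D, A—E} are in the MST → 3.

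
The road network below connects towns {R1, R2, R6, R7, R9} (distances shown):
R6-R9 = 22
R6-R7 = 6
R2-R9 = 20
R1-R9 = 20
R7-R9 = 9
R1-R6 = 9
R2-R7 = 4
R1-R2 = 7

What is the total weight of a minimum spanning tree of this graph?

26

Prim, starting at R1.
Step 1: cheapest edge leaving the tree is R1-R2 (7); add R2.
Step 2: cheapest edge leaving the tree is R2-R7 (4); add R7.
Step 3: cheapest edge leaving the tree is R6-R7 (6); add R6.
Step 4: cheapest edge leaving the tree is R7-R9 (9); add R9.
MST edges: R1-R2, R2-R7, R6-R7, R7-R9; total weight 7+4+6+9 = 26.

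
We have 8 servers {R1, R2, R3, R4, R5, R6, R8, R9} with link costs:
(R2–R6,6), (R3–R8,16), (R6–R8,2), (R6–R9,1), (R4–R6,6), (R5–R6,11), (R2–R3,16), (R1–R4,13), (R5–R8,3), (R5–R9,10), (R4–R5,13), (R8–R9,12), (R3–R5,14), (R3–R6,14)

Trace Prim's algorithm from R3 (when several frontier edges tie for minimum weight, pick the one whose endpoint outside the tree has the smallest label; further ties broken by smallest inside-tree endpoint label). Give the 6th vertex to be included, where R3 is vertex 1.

R2

Prim, starting at R3.
Step 1: frontier [R3–R5 14, R3–R6 14, R2–R3 16, R3–R8 16] → take R3–R5 (14); add R5.
Step 2: frontier [R3–R6 14, R2–R3 16, R3–R8 16, R5–R8 3, R5–R9 10, R5–R6 11, R4–R5 13] → take R5–R8 (3); add R8.
Step 3: frontier [R3–R6 14, R2–R3 16, R5–R9 10, R5–R6 11, R4–R5 13, R6–R8 2, R8–R9 12] → take R6–R8 (2); add R6.
Step 4: frontier [R2–R3 16, R5–R9 10, R4–R5 13, R6–R9 1, R2–R6 6, R4–R6 6, R8–R9 12] → take R6–R9 (1); add R9.
Step 5: frontier [R2–R3 16, R4–R5 13, R2–R6 6, R4–R6 6] → take R2–R6 (6); add R2.
Step 6: frontier [R4–R5 13, R4–R6 6] → take R4–R6 (6); add R4.
Step 7: frontier [R1–R4 13] → take R1–R4 (13); add R1.
Vertex order: R3, R5, R8, R6, R9, R2, R4, R1. The 6th vertex is R2.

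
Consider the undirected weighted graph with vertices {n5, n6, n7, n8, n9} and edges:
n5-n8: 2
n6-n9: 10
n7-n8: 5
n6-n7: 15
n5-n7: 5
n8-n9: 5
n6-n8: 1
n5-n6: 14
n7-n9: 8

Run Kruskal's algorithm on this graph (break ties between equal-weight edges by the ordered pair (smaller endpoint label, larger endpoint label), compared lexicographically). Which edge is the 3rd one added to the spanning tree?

Sort edges by weight, then run Kruskal:
n6-n8 (1): add. Components now {n9} {n6,n8} {n7} {n5}
n5-n8 (2): add. Components now {n9} {n5,n6,n8} {n7}
n5-n7 (5): add. Components now {n9} {n5,n6,n7,n8}
n7-n8 (5): skip — n8 and n7 already connected.
n8-n9 (5): add. Components now {n5,n6,n7,n8,n9}
The 3rd edge added is n5-n7.

n5-n7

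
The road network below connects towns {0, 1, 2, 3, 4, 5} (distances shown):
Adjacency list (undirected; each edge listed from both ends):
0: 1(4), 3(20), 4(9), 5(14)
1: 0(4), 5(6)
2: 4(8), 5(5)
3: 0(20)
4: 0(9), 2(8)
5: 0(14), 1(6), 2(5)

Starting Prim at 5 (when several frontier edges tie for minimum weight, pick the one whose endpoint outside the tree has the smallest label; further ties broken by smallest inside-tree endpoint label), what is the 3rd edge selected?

Prim's algorithm from 5:
Step 1: frontier [2-5 5, 1-5 6, 0-5 14] → take 2-5 (5); add 2.
Step 2: frontier [2-4 8, 1-5 6, 0-5 14] → take 1-5 (6); add 1.
Step 3: frontier [0-1 4, 2-4 8, 0-5 14] → take 0-1 (4); add 0.
Step 4: frontier [0-4 9, 0-3 20, 2-4 8] → take 2-4 (8); add 4.
Step 5: frontier [0-3 20] → take 0-3 (20); add 3.
The 3rd edge added is 0-1.

0-1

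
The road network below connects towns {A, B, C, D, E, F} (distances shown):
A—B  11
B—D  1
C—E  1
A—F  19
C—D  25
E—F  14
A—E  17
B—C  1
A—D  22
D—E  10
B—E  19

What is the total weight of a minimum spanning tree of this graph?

28

Kruskal's algorithm — process edges by increasing weight (ties by edge label):
B—C (1): add. Components now {A} {B,C} {D} {E} {F}
B—D (1): add. Components now {A} {B,C,D} {E} {F}
C—E (1): add. Components now {A} {B,C,D,E} {F}
D—E (10): skip — D and E already connected.
A—B (11): add. Components now {A,B,C,D,E} {F}
E—F (14): add. Components now {A,B,C,D,E,F}
MST edges: B—C, B—D, C—E, A—B, E—F; total weight 1+1+1+11+14 = 28.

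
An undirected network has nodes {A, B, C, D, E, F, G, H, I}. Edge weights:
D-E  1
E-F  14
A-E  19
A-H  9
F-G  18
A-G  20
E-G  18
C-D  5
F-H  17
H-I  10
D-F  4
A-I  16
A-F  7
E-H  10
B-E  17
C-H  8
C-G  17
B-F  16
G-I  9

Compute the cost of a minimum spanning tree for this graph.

60

Kruskal: consider edges lightest-first.
D-E (1): add — endpoints in different components.
D-F (4): add — endpoints in different components.
C-D (5): add — endpoints in different components.
A-F (7): add — endpoints in different components.
C-H (8): add — endpoints in different components.
A-H (9): skip — A and H already connected.
G-I (9): add — endpoints in different components.
E-H (10): skip — E and H already connected.
H-I (10): add — endpoints in different components.
E-F (14): skip — E and F already connected.
A-I (16): skip — A and I already connected.
B-F (16): add — endpoints in different components.
MST edges: D-E, D-F, C-D, A-F, C-H, G-I, H-I, B-F; total weight 1+4+5+7+8+9+10+16 = 60.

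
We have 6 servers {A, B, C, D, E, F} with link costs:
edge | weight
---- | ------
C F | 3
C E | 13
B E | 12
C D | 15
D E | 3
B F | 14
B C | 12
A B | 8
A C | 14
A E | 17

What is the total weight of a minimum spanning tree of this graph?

38

Sort edges by weight, then run Kruskal:
C F (3): add. Components now {A} {B} {C,F} {D} {E}
D E (3): add. Components now {A} {B} {C,F} {D,E}
A B (8): add. Components now {A,B} {C,F} {D,E}
B C (12): add. Components now {A,B,C,F} {D,E}
B E (12): add. Components now {A,B,C,D,E,F}
MST edges: C F, D E, A B, B C, B E; total weight 3+3+8+12+12 = 38.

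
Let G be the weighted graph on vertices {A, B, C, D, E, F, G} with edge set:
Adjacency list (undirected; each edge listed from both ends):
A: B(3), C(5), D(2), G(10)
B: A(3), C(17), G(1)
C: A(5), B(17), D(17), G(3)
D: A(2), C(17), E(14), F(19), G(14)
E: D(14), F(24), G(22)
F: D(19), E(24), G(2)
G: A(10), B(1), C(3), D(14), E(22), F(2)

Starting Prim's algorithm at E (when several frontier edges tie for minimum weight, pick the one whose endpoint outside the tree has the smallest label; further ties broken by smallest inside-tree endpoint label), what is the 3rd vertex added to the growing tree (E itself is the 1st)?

Grow the tree from E using Prim:
Step 1: cheapest edge leaving the tree is D–E (14); add D.
Step 2: cheapest edge leaving the tree is A–D (2); add A.
Step 3: cheapest edge leaving the tree is A–B (3); add B.
Step 4: cheapest edge leaving the tree is B–G (1); add G.
Step 5: cheapest edge leaving the tree is F–G (2); add F.
Step 6: cheapest edge leaving the tree is C–G (3); add C.
Vertex order: E, D, A, B, G, F, C. The 3rd vertex is A.

A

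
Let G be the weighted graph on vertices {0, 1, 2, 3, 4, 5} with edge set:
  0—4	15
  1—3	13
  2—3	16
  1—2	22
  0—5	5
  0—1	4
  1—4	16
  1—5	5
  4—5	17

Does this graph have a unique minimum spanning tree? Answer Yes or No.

No

Kruskal's algorithm — process edges by increasing weight (ties by edge label):
0—1 (4): add — endpoints in different components.
0—5 (5): add — endpoints in different components.
1—5 (5): skip — 1 and 5 already connected.
1—3 (13): add — endpoints in different components.
0—4 (15): add — endpoints in different components.
1—4 (16): skip — 1 and 4 already connected.
2—3 (16): add — endpoints in different components.
Non-tree edge 1—5 has weight 5, equal to the heaviest edge on its tree cycle — swapping gives another MST of the same weight. Not unique.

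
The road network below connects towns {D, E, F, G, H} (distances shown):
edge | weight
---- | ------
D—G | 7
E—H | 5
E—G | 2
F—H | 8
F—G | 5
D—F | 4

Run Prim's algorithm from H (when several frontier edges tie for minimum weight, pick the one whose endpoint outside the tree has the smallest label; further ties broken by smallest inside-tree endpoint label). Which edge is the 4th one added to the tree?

D-F

Prim's algorithm from H:
Step 1: cheapest edge leaving the tree is E—H (5); add E.
Step 2: cheapest edge leaving the tree is E—G (2); add G.
Step 3: cheapest edge leaving the tree is F—G (5); add F.
Step 4: cheapest edge leaving the tree is D—F (4); add D.
The 4th edge added is D—F.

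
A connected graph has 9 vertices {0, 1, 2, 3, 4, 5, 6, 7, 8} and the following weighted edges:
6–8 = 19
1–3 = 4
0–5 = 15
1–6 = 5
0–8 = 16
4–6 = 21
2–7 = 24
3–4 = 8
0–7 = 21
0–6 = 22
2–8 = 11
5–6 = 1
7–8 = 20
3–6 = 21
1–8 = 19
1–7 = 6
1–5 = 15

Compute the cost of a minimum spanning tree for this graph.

66

Kruskal: consider edges lightest-first.
5–6 (1): add — endpoints in different components.
1–3 (4): add — endpoints in different components.
1–6 (5): add — endpoints in different components.
1–7 (6): add — endpoints in different components.
3–4 (8): add — endpoints in different components.
2–8 (11): add — endpoints in different components.
0–5 (15): add — endpoints in different components.
1–5 (15): skip — 1 and 5 already connected.
0–8 (16): add — endpoints in different components.
MST edges: 5–6, 1–3, 1–6, 1–7, 3–4, 2–8, 0–5, 0–8; total weight 1+4+5+6+8+11+15+16 = 66.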